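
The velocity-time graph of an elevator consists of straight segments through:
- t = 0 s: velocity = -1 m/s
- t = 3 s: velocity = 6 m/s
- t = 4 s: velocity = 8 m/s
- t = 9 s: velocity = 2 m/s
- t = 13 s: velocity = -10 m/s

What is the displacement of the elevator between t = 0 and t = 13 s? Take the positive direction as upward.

23.5 m

Displacement is the signed area under the v-t curve.
0–3 s: ½(-1 + 6)(3) = 7.5 m
3–4 s: ½(6 + 8)(1) = 7 m
4–9 s: ½(8 + 2)(5) = 25 m
9–13 s: ½(2 + -10)(4) = -16 m
Net displacement = 23.5 m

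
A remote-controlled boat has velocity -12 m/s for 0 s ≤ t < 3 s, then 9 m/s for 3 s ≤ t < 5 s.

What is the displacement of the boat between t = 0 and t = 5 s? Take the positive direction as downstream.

Displacement is the signed area under the v-t curve.
0–3 s: -12 × 3 = -36 m
3–5 s: 9 × 2 = 18 m
Net displacement = -18 m

-18 m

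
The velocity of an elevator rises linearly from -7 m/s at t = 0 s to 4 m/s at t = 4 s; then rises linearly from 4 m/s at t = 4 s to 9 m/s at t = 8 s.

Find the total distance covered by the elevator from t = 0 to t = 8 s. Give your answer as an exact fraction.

416/11 m

Distance (not displacement) is the total path length: add the absolute areas under v-t.
0–4 s: v = 0 at t = 28/11 s; triangle areas 98/11 + 32/11 = 130/11 m
4–8 s: |½(4 + 9)(4)| = 26 m
Total distance = 416/11 m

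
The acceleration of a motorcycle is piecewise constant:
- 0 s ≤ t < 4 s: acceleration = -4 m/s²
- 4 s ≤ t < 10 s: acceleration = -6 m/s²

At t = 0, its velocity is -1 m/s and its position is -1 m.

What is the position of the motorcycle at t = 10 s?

On each constant-a segment, Δv = aΔt and Δx = v₀Δt + ½aΔt²; chain segment to segment.
0–4 s: v starts -1 m/s; Δx = -1·4 + ½·-4·4² = -36 m; v ends -17 m/s.
4–10 s: v starts -17 m/s; Δx = -17·6 + ½·-6·6² = -210 m; v ends -53 m/s.
x(10) = -1 + Σ Δx = -247 m.

-247 m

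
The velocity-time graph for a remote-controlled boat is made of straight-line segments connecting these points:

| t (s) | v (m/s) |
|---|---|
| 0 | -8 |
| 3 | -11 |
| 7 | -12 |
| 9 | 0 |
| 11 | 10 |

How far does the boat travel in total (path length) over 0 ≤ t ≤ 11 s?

Total distance travelled is ∫|v| dt — sum the magnitudes of each area piece.
0–3 s: |½(-8 + -11)(3)| = 28.5 m
3–7 s: |½(-11 + -12)(4)| = 46 m
7–9 s: |½(-12 + 0)(2)| = 12 m
9–11 s: |½(0 + 10)(2)| = 10 m
Total distance = 96.5 m

96.5 m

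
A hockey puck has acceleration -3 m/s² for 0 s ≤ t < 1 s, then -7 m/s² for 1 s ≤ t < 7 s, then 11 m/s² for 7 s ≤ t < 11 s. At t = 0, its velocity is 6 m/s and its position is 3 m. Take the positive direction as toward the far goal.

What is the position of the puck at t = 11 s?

-168.5 m

On each constant-a segment, Δv = aΔt and Δx = v₀Δt + ½aΔt²; chain segment to segment.
0–1 s: v starts 6 m/s; Δx = 6·1 + ½·-3·1² = 4.5 m; v ends 3 m/s.
1–7 s: v starts 3 m/s; Δx = 3·6 + ½·-7·6² = -108 m; v ends -39 m/s.
7–11 s: v starts -39 m/s; Δx = -39·4 + ½·11·4² = -68 m; v ends 5 m/s.
x(11) = 3 + Σ Δx = -168.5 m.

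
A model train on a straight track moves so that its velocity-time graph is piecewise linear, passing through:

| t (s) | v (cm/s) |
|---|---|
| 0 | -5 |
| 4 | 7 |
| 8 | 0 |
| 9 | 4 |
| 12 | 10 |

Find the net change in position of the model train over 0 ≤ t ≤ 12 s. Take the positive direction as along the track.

41 cm

Net displacement equals the area under the velocity-time graph (areas below the axis count negative).
0–4 s: ½(-5 + 7)(4) = 4 cm
4–8 s: ½(7 + 0)(4) = 14 cm
8–9 s: ½(0 + 4)(1) = 2 cm
9–12 s: ½(4 + 10)(3) = 21 cm
Net displacement = 41 cm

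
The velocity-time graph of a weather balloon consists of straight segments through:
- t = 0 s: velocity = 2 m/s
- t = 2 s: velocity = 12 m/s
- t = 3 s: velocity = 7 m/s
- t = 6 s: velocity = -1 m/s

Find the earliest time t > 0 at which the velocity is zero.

t = 5.625 s

v changes sign on 3–6 s (from 7 to -1); the graph is linear there, so v = 0 at t = 3 + (-7)·(6 − 3)/(-1 − 7) = 5.625 s.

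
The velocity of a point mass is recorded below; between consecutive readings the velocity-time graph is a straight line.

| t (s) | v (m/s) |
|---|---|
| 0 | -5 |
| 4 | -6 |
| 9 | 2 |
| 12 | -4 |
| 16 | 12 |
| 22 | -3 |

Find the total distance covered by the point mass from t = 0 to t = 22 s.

Total distance travelled is ∫|v| dt — sum the magnitudes of each area piece.
0–4 s: |½(-5 + -6)(4)| = 22 m
4–9 s: v = 0 at t = 7.75 s; triangle areas 11.25 + 1.25 = 12.5 m
9–12 s: v = 0 at t = 10 s; triangle areas 1 + 4 = 5 m
12–16 s: v = 0 at t = 13 s; triangle areas 2 + 18 = 20 m
16–22 s: v = 0 at t = 20.8 s; triangle areas 28.8 + 1.8 = 30.6 m
Total distance = 90.1 m

90.1 m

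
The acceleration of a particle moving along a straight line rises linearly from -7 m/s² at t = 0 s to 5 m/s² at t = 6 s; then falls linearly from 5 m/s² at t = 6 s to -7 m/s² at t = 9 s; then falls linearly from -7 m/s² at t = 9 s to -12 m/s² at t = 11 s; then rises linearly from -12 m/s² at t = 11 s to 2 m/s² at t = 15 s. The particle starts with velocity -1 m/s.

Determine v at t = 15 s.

Δv equals the area under the a-t graph; then v = v₀ + Δv.
0–6 s: ½(-7 + 5)(6) = -6 m/s
6–9 s: ½(5 + -7)(3) = -3 m/s
9–11 s: ½(-7 + -12)(2) = -19 m/s
11–15 s: ½(-12 + 2)(4) = -20 m/s
Δv = -48 m/s, so v(15) = -1 + (-48) = -49 m/s.

-49 m/s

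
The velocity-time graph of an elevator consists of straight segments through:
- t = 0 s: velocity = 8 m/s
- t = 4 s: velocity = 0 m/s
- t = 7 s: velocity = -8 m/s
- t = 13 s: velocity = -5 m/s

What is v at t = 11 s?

-6 m/s

On 7–13 s the graph is linear from -8 to -5 m/s: v(11) = -8 + (-5 − -8)·(11 − 7)/(13 − 7) = -6 m/s.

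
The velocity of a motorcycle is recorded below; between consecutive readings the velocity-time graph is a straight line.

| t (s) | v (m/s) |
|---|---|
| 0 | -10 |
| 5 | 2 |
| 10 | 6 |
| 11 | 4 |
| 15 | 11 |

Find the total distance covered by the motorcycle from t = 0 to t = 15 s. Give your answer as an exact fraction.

230/3 m

Total distance travelled is ∫|v| dt — sum the magnitudes of each area piece.
0–5 s: v = 0 at t = 25/6 s; triangle areas 125/6 + 5/6 = 65/3 m
5–10 s: |½(2 + 6)(5)| = 20 m
10–11 s: |½(6 + 4)(1)| = 5 m
11–15 s: |½(4 + 11)(4)| = 30 m
Total distance = 230/3 m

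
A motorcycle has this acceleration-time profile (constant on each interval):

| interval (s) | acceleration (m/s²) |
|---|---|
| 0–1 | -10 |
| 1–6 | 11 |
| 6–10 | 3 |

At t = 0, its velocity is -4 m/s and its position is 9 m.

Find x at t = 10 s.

On each constant-a segment, Δv = aΔt and Δx = v₀Δt + ½aΔt²; chain segment to segment.
0–1 s: v starts -4 m/s; Δx = -4·1 + ½·-10·1² = -9 m; v ends -14 m/s.
1–6 s: v starts -14 m/s; Δx = -14·5 + ½·11·5² = 67.5 m; v ends 41 m/s.
6–10 s: v starts 41 m/s; Δx = 41·4 + ½·3·4² = 188 m; v ends 53 m/s.
x(10) = 9 + Σ Δx = 255.5 m.

255.5 m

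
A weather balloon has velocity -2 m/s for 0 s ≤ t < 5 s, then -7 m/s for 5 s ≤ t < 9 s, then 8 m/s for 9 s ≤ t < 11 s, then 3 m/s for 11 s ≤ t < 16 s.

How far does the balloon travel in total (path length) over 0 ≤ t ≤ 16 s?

Total distance travelled is ∫|v| dt — sum the magnitudes of each area piece.
0–5 s: |-2| × 5 = 10 m
5–9 s: |-7| × 4 = 28 m
9–11 s: |8| × 2 = 16 m
11–16 s: |3| × 5 = 15 m
Total distance = 69 m

69 m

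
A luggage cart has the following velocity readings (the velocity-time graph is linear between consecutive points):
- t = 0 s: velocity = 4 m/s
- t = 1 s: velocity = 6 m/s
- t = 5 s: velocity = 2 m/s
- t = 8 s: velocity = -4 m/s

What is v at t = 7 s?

On 5–8 s the graph is linear from 2 to -4 m/s: v(7) = 2 + (-4 − 2)·(7 − 5)/(8 − 5) = -2 m/s.

-2 m/s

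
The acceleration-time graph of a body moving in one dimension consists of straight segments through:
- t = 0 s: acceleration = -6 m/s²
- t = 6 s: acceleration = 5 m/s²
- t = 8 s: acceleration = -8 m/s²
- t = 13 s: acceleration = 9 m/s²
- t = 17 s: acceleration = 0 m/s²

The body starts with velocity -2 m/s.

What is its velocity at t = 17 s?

12.5 m/s

Δv equals the area under the a-t graph; then v = v₀ + Δv.
0–6 s: ½(-6 + 5)(6) = -3 m/s
6–8 s: ½(5 + -8)(2) = -3 m/s
8–13 s: ½(-8 + 9)(5) = 2.5 m/s
13–17 s: ½(9 + 0)(4) = 18 m/s
Δv = 14.5 m/s, so v(17) = -2 + (14.5) = 12.5 m/s.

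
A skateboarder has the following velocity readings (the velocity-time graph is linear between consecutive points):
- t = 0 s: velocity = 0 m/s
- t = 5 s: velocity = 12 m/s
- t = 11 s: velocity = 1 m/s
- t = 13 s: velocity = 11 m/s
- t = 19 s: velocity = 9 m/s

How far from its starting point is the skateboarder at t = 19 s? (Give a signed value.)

141 m

Displacement is the signed area under the v-t curve.
0–5 s: ½(0 + 12)(5) = 30 m
5–11 s: ½(12 + 1)(6) = 39 m
11–13 s: ½(1 + 11)(2) = 12 m
13–19 s: ½(11 + 9)(6) = 60 m
Net displacement = 141 m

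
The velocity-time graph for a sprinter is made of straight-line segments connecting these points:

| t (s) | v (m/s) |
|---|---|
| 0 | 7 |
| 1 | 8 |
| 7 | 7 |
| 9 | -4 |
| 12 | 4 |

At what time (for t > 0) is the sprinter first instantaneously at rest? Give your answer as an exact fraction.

v changes sign on 7–9 s (from 7 to -4); the graph is linear there, so v = 0 at t = 7 + (-7)·(9 − 7)/(-4 − 7) = 91/11 s.

t = 91/11 s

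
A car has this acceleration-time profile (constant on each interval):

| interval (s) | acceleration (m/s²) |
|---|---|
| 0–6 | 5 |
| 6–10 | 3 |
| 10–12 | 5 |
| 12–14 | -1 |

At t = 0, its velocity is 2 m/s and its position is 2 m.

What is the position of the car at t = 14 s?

On each constant-a segment, Δv = aΔt and Δx = v₀Δt + ½aΔt²; chain segment to segment.
0–6 s: v starts 2 m/s; Δx = 2·6 + ½·5·6² = 102 m; v ends 32 m/s.
6–10 s: v starts 32 m/s; Δx = 32·4 + ½·3·4² = 152 m; v ends 44 m/s.
10–12 s: v starts 44 m/s; Δx = 44·2 + ½·5·2² = 98 m; v ends 54 m/s.
12–14 s: v starts 54 m/s; Δx = 54·2 + ½·-1·2² = 106 m; v ends 52 m/s.
x(14) = 2 + Σ Δx = 460 m.

460 m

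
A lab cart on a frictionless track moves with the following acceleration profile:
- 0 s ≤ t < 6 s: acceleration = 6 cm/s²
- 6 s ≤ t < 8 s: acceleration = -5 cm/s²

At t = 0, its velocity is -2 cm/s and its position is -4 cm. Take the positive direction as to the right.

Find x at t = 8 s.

150 cm

On each constant-a segment, Δv = aΔt and Δx = v₀Δt + ½aΔt²; chain segment to segment.
0–6 s: v starts -2 cm/s; Δx = -2·6 + ½·6·6² = 96 cm; v ends 34 cm/s.
6–8 s: v starts 34 cm/s; Δx = 34·2 + ½·-5·2² = 58 cm; v ends 24 cm/s.
x(8) = -4 + Σ Δx = 150 cm.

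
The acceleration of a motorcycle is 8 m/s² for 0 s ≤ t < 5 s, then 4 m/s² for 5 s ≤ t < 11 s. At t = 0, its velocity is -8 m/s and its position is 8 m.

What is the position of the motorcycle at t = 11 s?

332 m

On each constant-a segment, Δv = aΔt and Δx = v₀Δt + ½aΔt²; chain segment to segment.
0–5 s: v starts -8 m/s; Δx = -8·5 + ½·8·5² = 60 m; v ends 32 m/s.
5–11 s: v starts 32 m/s; Δx = 32·6 + ½·4·6² = 264 m; v ends 56 m/s.
x(11) = 8 + Σ Δx = 332 m.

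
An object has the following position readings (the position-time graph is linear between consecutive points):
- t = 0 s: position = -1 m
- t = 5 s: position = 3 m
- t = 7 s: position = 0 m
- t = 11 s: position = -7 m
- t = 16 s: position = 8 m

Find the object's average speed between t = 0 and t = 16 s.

Average speed = (total path length)/(elapsed time); on a piecewise-linear x-t graph the path length is Σ|Δx|.
0–5 s: |Δx| = |3 − -1| = 4 m
5–7 s: |Δx| = |0 − 3| = 3 m
7–11 s: |Δx| = |-7 − 0| = 7 m
11–16 s: |Δx| = |8 − -7| = 15 m
Total path = 29 m; average speed = 29/16 = 1.8125 m/s.

1.8125 m/s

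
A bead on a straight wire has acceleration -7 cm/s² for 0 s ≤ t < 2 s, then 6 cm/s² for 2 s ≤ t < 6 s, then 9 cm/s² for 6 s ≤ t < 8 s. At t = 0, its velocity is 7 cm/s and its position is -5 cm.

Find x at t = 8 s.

67 cm

On each constant-a segment, Δv = aΔt and Δx = v₀Δt + ½aΔt²; chain segment to segment.
0–2 s: v starts 7 cm/s; Δx = 7·2 + ½·-7·2² = 0 cm; v ends -7 cm/s.
2–6 s: v starts -7 cm/s; Δx = -7·4 + ½·6·4² = 20 cm; v ends 17 cm/s.
6–8 s: v starts 17 cm/s; Δx = 17·2 + ½·9·2² = 52 cm; v ends 35 cm/s.
x(8) = -5 + Σ Δx = 67 cm.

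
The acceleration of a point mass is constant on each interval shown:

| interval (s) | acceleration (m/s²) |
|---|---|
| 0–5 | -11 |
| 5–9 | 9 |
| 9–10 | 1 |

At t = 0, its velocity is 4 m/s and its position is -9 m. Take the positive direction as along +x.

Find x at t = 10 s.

On each constant-a segment, Δv = aΔt and Δx = v₀Δt + ½aΔt²; chain segment to segment.
0–5 s: v starts 4 m/s; Δx = 4·5 + ½·-11·5² = -117.5 m; v ends -51 m/s.
5–9 s: v starts -51 m/s; Δx = -51·4 + ½·9·4² = -132 m; v ends -15 m/s.
9–10 s: v starts -15 m/s; Δx = -15·1 + ½·1·1² = -14.5 m; v ends -14 m/s.
x(10) = -9 + Σ Δx = -273 m.

-273 m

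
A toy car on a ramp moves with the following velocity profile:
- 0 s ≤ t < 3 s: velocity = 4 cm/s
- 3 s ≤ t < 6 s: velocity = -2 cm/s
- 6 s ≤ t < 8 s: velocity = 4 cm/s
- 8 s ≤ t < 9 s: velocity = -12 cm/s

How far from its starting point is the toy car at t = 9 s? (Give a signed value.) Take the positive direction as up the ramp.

2 cm

Displacement is the signed area under the v-t curve.
0–3 s: 4 × 3 = 12 cm
3–6 s: -2 × 3 = -6 cm
6–8 s: 4 × 2 = 8 cm
8–9 s: -12 × 1 = -12 cm
Net displacement = 2 cm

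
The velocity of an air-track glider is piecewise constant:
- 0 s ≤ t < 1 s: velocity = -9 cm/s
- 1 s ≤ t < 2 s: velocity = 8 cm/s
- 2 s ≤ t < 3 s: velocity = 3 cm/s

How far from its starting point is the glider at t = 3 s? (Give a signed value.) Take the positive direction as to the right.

Net displacement equals the area under the velocity-time graph (areas below the axis count negative).
0–1 s: -9 × 1 = -9 cm
1–2 s: 8 × 1 = 8 cm
2–3 s: 3 × 1 = 3 cm
Net displacement = 2 cm

2 cm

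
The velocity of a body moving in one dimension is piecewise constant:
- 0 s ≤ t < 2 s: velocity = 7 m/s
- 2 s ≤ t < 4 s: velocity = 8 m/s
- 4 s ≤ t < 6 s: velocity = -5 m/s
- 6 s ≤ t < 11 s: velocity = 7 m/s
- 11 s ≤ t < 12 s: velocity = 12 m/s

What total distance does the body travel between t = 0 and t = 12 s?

Total distance travelled is ∫|v| dt — sum the magnitudes of each area piece.
0–2 s: |7| × 2 = 14 m
2–4 s: |8| × 2 = 16 m
4–6 s: |-5| × 2 = 10 m
6–11 s: |7| × 5 = 35 m
11–12 s: |12| × 1 = 12 m
Total distance = 87 m

87 m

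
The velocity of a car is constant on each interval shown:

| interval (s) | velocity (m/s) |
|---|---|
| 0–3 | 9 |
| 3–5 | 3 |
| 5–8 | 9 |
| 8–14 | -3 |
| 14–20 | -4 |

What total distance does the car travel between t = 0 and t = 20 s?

Distance (not displacement) is the total path length: add the absolute areas under v-t.
0–3 s: |9| × 3 = 27 m
3–5 s: |3| × 2 = 6 m
5–8 s: |9| × 3 = 27 m
8–14 s: |-3| × 6 = 18 m
14–20 s: |-4| × 6 = 24 m
Total distance = 102 m

102 m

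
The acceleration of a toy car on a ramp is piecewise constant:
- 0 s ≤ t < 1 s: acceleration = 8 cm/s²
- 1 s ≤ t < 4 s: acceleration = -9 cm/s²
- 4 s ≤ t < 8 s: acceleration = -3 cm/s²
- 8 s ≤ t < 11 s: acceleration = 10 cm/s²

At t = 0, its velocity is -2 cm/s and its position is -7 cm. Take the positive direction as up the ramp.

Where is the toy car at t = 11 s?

-189.5 cm

On each constant-a segment, Δv = aΔt and Δx = v₀Δt + ½aΔt²; chain segment to segment.
0–1 s: v starts -2 cm/s; Δx = -2·1 + ½·8·1² = 2 cm; v ends 6 cm/s.
1–4 s: v starts 6 cm/s; Δx = 6·3 + ½·-9·3² = -22.5 cm; v ends -21 cm/s.
4–8 s: v starts -21 cm/s; Δx = -21·4 + ½·-3·4² = -108 cm; v ends -33 cm/s.
8–11 s: v starts -33 cm/s; Δx = -33·3 + ½·10·3² = -54 cm; v ends -3 cm/s.
x(11) = -7 + Σ Δx = -189.5 cm.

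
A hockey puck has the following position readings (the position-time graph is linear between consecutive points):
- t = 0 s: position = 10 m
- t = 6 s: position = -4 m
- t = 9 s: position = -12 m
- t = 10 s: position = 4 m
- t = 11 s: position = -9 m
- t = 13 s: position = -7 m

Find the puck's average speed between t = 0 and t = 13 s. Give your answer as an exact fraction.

53/13 m/s

Average speed = (total path length)/(elapsed time); on a piecewise-linear x-t graph the path length is Σ|Δx|.
0–6 s: |Δx| = |-4 − 10| = 14 m
6–9 s: |Δx| = |-12 − -4| = 8 m
9–10 s: |Δx| = |4 − -12| = 16 m
10–11 s: |Δx| = |-9 − 4| = 13 m
11–13 s: |Δx| = |-7 − -9| = 2 m
Total path = 53 m; average speed = 53/13 = 53/13 m/s.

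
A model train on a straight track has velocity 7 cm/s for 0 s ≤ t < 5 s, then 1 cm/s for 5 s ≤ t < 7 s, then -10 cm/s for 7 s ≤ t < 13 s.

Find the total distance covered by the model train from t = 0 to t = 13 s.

97 cm

Distance (not displacement) is the total path length: add the absolute areas under v-t.
0–5 s: |7| × 5 = 35 cm
5–7 s: |1| × 2 = 2 cm
7–13 s: |-10| × 6 = 60 cm
Total distance = 97 cm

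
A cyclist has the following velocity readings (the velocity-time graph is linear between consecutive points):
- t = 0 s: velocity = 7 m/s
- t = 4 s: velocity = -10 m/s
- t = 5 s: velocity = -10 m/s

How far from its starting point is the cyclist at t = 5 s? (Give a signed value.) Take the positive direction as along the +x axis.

-16 m

Net displacement equals the area under the velocity-time graph (areas below the axis count negative).
0–4 s: ½(7 + -10)(4) = -6 m
4–5 s: -10 × 1 = -10 m
Net displacement = -16 m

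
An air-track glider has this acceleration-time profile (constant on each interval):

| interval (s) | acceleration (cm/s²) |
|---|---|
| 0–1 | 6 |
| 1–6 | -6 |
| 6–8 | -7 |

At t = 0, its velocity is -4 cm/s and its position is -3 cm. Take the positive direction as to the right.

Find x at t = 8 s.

-139 cm

On each constant-a segment, Δv = aΔt and Δx = v₀Δt + ½aΔt²; chain segment to segment.
0–1 s: v starts -4 cm/s; Δx = -4·1 + ½·6·1² = -1 cm; v ends 2 cm/s.
1–6 s: v starts 2 cm/s; Δx = 2·5 + ½·-6·5² = -65 cm; v ends -28 cm/s.
6–8 s: v starts -28 cm/s; Δx = -28·2 + ½·-7·2² = -70 cm; v ends -42 cm/s.
x(8) = -3 + Σ Δx = -139 cm.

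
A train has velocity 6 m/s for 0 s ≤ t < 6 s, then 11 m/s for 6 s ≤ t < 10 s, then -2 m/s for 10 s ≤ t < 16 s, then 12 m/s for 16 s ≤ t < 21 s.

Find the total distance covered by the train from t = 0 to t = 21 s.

152 m

Total distance travelled is ∫|v| dt — sum the magnitudes of each area piece.
0–6 s: |6| × 6 = 36 m
6–10 s: |11| × 4 = 44 m
10–16 s: |-2| × 6 = 12 m
16–21 s: |12| × 5 = 60 m
Total distance = 152 m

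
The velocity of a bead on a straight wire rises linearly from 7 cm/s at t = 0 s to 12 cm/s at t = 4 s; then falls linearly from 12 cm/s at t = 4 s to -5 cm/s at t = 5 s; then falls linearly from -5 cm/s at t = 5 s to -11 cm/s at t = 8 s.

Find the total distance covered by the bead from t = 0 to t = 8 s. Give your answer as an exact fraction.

2277/34 cm

Total distance travelled is ∫|v| dt — sum the magnitudes of each area piece.
0–4 s: |½(7 + 12)(4)| = 38 cm
4–5 s: v = 0 at t = 80/17 s; triangle areas 72/17 + 25/34 = 169/34 cm
5–8 s: |½(-5 + -11)(3)| = 24 cm
Total distance = 2277/34 cm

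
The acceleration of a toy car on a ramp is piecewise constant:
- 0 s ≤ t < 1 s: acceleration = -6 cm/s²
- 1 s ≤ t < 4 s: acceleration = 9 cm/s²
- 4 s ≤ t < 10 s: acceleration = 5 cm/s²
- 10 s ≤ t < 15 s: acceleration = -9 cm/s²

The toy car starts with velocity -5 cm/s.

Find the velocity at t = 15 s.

Δv equals the area under the a-t graph; then v = v₀ + Δv.
0–1 s: -6 × 1 = -6 cm/s
1–4 s: 9 × 3 = 27 cm/s
4–10 s: 5 × 6 = 30 cm/s
10–15 s: -9 × 5 = -45 cm/s
Δv = 6 cm/s, so v(15) = -5 + (6) = 1 cm/s.

1 cm/s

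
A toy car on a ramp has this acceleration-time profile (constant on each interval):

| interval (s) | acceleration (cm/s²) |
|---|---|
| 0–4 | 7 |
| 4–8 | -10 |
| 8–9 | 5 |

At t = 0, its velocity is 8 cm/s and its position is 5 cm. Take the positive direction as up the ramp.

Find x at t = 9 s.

155.5 cm

On each constant-a segment, Δv = aΔt and Δx = v₀Δt + ½aΔt²; chain segment to segment.
0–4 s: v starts 8 cm/s; Δx = 8·4 + ½·7·4² = 88 cm; v ends 36 cm/s.
4–8 s: v starts 36 cm/s; Δx = 36·4 + ½·-10·4² = 64 cm; v ends -4 cm/s.
8–9 s: v starts -4 cm/s; Δx = -4·1 + ½·5·1² = -1.5 cm; v ends 1 cm/s.
x(9) = 5 + Σ Δx = 155.5 cm.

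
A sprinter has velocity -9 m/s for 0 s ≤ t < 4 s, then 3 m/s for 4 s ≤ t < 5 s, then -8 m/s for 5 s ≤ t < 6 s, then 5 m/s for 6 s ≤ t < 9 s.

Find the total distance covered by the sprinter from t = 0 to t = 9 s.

Total distance travelled is ∫|v| dt — sum the magnitudes of each area piece.
0–4 s: |-9| × 4 = 36 m
4–5 s: |3| × 1 = 3 m
5–6 s: |-8| × 1 = 8 m
6–9 s: |5| × 3 = 15 m
Total distance = 62 m

62 m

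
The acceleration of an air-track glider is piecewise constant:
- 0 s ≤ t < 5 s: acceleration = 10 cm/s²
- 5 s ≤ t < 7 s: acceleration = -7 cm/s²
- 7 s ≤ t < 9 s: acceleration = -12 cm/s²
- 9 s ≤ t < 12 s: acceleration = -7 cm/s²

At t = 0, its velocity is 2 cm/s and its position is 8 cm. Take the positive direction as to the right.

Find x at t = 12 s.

On each constant-a segment, Δv = aΔt and Δx = v₀Δt + ½aΔt²; chain segment to segment.
0–5 s: v starts 2 cm/s; Δx = 2·5 + ½·10·5² = 135 cm; v ends 52 cm/s.
5–7 s: v starts 52 cm/s; Δx = 52·2 + ½·-7·2² = 90 cm; v ends 38 cm/s.
7–9 s: v starts 38 cm/s; Δx = 38·2 + ½·-12·2² = 52 cm; v ends 14 cm/s.
9–12 s: v starts 14 cm/s; Δx = 14·3 + ½·-7·3² = 10.5 cm; v ends -7 cm/s.
x(12) = 8 + Σ Δx = 295.5 cm.

295.5 cm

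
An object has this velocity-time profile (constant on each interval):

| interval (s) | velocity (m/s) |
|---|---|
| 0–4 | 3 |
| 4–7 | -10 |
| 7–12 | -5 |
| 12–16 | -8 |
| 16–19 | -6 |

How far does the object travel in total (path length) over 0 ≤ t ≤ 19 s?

117 m

Distance (not displacement) is the total path length: add the absolute areas under v-t.
0–4 s: |3| × 4 = 12 m
4–7 s: |-10| × 3 = 30 m
7–12 s: |-5| × 5 = 25 m
12–16 s: |-8| × 4 = 32 m
16–19 s: |-6| × 3 = 18 m
Total distance = 117 m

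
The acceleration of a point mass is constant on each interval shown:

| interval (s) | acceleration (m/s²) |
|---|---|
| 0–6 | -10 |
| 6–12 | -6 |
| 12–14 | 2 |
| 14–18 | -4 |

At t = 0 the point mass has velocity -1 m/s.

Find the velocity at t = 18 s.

-109 m/s

Δv equals the area under the a-t graph; then v = v₀ + Δv.
0–6 s: -10 × 6 = -60 m/s
6–12 s: -6 × 6 = -36 m/s
12–14 s: 2 × 2 = 4 m/s
14–18 s: -4 × 4 = -16 m/s
Δv = -108 m/s, so v(18) = -1 + (-108) = -109 m/s.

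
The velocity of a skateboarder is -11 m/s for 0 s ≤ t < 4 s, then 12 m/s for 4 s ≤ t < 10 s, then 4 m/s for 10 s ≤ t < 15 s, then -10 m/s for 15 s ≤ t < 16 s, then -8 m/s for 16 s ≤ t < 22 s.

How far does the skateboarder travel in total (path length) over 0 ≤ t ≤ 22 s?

194 m

Distance (not displacement) is the total path length: add the absolute areas under v-t.
0–4 s: |-11| × 4 = 44 m
4–10 s: |12| × 6 = 72 m
10–15 s: |4| × 5 = 20 m
15–16 s: |-10| × 1 = 10 m
16–22 s: |-8| × 6 = 48 m
Total distance = 194 m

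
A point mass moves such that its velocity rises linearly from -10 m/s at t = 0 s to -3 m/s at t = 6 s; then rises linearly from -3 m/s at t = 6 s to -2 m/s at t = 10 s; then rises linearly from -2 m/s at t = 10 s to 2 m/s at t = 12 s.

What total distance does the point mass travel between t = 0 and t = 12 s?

51 m

Distance (not displacement) is the total path length: add the absolute areas under v-t.
0–6 s: |½(-10 + -3)(6)| = 39 m
6–10 s: |½(-3 + -2)(4)| = 10 m
10–12 s: v = 0 at t = 11 s; triangle areas 1 + 1 = 2 m
Total distance = 51 m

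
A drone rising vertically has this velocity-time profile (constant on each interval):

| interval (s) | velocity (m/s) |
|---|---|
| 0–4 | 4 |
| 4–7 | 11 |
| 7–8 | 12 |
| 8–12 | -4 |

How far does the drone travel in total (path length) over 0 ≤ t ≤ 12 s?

77 m

Total distance travelled is ∫|v| dt — sum the magnitudes of each area piece.
0–4 s: |4| × 4 = 16 m
4–7 s: |11| × 3 = 33 m
7–8 s: |12| × 1 = 12 m
8–12 s: |-4| × 4 = 16 m
Total distance = 77 m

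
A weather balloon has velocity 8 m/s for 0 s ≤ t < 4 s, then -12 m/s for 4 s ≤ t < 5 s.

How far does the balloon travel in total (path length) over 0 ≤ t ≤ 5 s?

Distance (not displacement) is the total path length: add the absolute areas under v-t.
0–4 s: |8| × 4 = 32 m
4–5 s: |-12| × 1 = 12 m
Total distance = 44 m

44 m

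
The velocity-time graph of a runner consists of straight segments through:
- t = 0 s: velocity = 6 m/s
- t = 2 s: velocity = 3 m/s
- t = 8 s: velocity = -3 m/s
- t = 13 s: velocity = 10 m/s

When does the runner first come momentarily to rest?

t = 5 s

v changes sign on 2–8 s (from 3 to -3); the graph is linear there, so v = 0 at t = 2 + (-3)·(8 − 2)/(-3 − 3) = 5 s.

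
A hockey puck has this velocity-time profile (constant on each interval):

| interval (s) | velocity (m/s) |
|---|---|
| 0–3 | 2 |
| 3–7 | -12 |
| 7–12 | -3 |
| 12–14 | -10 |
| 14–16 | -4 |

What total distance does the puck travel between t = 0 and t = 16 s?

Total distance travelled is ∫|v| dt — sum the magnitudes of each area piece.
0–3 s: |2| × 3 = 6 m
3–7 s: |-12| × 4 = 48 m
7–12 s: |-3| × 5 = 15 m
12–14 s: |-10| × 2 = 20 m
14–16 s: |-4| × 2 = 8 m
Total distance = 97 m

97 m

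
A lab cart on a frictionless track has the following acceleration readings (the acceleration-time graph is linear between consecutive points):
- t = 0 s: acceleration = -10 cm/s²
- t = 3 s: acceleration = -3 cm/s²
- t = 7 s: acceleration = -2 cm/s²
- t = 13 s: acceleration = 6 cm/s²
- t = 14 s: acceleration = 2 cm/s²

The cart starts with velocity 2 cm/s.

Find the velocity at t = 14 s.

-11.5 cm/s

Δv equals the area under the a-t graph; then v = v₀ + Δv.
0–3 s: ½(-10 + -3)(3) = -19.5 cm/s
3–7 s: ½(-3 + -2)(4) = -10 cm/s
7–13 s: ½(-2 + 6)(6) = 12 cm/s
13–14 s: ½(6 + 2)(1) = 4 cm/s
Δv = -13.5 cm/s, so v(14) = 2 + (-13.5) = -11.5 cm/s.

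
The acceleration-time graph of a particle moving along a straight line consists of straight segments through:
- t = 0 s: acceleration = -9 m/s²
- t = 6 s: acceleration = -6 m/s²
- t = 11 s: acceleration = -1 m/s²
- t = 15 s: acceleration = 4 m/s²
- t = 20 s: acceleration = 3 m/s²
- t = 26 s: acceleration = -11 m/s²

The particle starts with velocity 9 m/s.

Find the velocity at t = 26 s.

-54 m/s

Δv equals the area under the a-t graph; then v = v₀ + Δv.
0–6 s: ½(-9 + -6)(6) = -45 m/s
6–11 s: ½(-6 + -1)(5) = -17.5 m/s
11–15 s: ½(-1 + 4)(4) = 6 m/s
15–20 s: ½(4 + 3)(5) = 17.5 m/s
20–26 s: ½(3 + -11)(6) = -24 m/s
Δv = -63 m/s, so v(26) = 9 + (-63) = -54 m/s.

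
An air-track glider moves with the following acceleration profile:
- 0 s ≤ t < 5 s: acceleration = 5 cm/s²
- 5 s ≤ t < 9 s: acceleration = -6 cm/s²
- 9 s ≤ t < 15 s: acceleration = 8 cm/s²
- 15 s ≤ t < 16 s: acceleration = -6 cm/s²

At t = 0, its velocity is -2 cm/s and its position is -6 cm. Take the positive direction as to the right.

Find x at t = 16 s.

272.5 cm

On each constant-a segment, Δv = aΔt and Δx = v₀Δt + ½aΔt²; chain segment to segment.
0–5 s: v starts -2 cm/s; Δx = -2·5 + ½·5·5² = 52.5 cm; v ends 23 cm/s.
5–9 s: v starts 23 cm/s; Δx = 23·4 + ½·-6·4² = 44 cm; v ends -1 cm/s.
9–15 s: v starts -1 cm/s; Δx = -1·6 + ½·8·6² = 138 cm; v ends 47 cm/s.
15–16 s: v starts 47 cm/s; Δx = 47·1 + ½·-6·1² = 44 cm; v ends 41 cm/s.
x(16) = -6 + Σ Δx = 272.5 cm.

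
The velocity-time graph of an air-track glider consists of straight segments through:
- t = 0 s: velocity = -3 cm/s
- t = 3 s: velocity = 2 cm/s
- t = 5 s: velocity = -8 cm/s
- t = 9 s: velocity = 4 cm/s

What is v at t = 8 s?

1 cm/s

On 5–9 s the graph is linear from -8 to 4 cm/s: v(8) = -8 + (4 − -8)·(8 − 5)/(9 − 5) = 1 cm/s.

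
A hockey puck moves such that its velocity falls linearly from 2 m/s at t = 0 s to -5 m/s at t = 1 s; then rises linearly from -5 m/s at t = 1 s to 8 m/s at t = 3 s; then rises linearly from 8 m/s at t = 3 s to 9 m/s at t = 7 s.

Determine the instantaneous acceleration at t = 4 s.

0.25 m/s²

Acceleration is the slope of the v-t graph on 3–7 s: (9 − 8)/(7 − 3) = 0.25 m/s².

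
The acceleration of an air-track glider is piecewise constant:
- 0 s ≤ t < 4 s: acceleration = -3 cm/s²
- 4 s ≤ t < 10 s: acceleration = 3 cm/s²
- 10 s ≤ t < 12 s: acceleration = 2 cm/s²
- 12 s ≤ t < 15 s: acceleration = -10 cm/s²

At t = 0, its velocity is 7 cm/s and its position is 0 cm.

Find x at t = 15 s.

64 cm

On each constant-a segment, Δv = aΔt and Δx = v₀Δt + ½aΔt²; chain segment to segment.
0–4 s: v starts 7 cm/s; Δx = 7·4 + ½·-3·4² = 4 cm; v ends -5 cm/s.
4–10 s: v starts -5 cm/s; Δx = -5·6 + ½·3·6² = 24 cm; v ends 13 cm/s.
10–12 s: v starts 13 cm/s; Δx = 13·2 + ½·2·2² = 30 cm; v ends 17 cm/s.
12–15 s: v starts 17 cm/s; Δx = 17·3 + ½·-10·3² = 6 cm; v ends -13 cm/s.
x(15) = 0 + Σ Δx = 64 cm.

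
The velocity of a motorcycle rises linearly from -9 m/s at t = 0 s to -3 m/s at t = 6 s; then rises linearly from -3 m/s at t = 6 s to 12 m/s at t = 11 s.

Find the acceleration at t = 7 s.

Acceleration is the slope of the v-t graph on 6–11 s: (12 − -3)/(11 − 6) = 3 m/s².

3 m/s²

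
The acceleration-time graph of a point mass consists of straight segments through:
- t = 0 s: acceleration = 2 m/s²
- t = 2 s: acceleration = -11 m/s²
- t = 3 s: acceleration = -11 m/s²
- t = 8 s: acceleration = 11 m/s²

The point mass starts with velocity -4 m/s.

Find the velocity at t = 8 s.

Δv equals the area under the a-t graph; then v = v₀ + Δv.
0–2 s: ½(2 + -11)(2) = -9 m/s
2–3 s: -11 × 1 = -11 m/s
3–8 s: ½(-11 + 11)(5) = 0 m/s
Δv = -20 m/s, so v(8) = -4 + (-20) = -24 m/s.

-24 m/s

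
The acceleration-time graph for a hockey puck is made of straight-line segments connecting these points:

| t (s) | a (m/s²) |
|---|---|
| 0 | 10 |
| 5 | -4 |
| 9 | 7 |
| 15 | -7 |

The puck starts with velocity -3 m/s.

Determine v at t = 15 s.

18 m/s

Δv equals the area under the a-t graph; then v = v₀ + Δv.
0–5 s: ½(10 + -4)(5) = 15 m/s
5–9 s: ½(-4 + 7)(4) = 6 m/s
9–15 s: ½(7 + -7)(6) = 0 m/s
Δv = 21 m/s, so v(15) = -3 + (21) = 18 m/s.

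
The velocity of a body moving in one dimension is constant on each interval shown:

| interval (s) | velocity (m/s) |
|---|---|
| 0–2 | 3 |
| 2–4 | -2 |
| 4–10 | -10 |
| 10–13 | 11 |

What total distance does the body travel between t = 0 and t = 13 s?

103 m

Distance (not displacement) is the total path length: add the absolute areas under v-t.
0–2 s: |3| × 2 = 6 m
2–4 s: |-2| × 2 = 4 m
4–10 s: |-10| × 6 = 60 m
10–13 s: |11| × 3 = 33 m
Total distance = 103 m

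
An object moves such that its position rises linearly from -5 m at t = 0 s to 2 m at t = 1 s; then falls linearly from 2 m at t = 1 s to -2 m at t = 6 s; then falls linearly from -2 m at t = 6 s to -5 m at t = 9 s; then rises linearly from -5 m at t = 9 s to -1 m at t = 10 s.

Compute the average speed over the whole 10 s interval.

Average speed = (total path length)/(elapsed time); on a piecewise-linear x-t graph the path length is Σ|Δx|.
0–1 s: |Δx| = |2 − -5| = 7 m
1–6 s: |Δx| = |-2 − 2| = 4 m
6–9 s: |Δx| = |-5 − -2| = 3 m
9–10 s: |Δx| = |-1 − -5| = 4 m
Total path = 18 m; average speed = 18/10 = 1.8 m/s.

1.8 m/s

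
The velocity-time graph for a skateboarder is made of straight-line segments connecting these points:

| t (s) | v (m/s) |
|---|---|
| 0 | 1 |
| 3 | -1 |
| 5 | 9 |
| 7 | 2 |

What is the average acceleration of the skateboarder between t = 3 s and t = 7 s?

Average acceleration = Δv/Δt = (2 − -1)/(7 − 3) = 0.75 m/s².

0.75 m/s²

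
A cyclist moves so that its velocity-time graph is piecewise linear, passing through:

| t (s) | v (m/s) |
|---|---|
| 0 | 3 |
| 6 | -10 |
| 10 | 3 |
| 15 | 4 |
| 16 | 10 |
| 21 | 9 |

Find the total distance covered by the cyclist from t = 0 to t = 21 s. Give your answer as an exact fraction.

Total distance travelled is ∫|v| dt — sum the magnitudes of each area piece.
0–6 s: v = 0 at t = 18/13 s; triangle areas 27/13 + 300/13 = 327/13 m
6–10 s: v = 0 at t = 118/13 s; triangle areas 200/13 + 18/13 = 218/13 m
10–15 s: |½(3 + 4)(5)| = 17.5 m
15–16 s: |½(4 + 10)(1)| = 7 m
16–21 s: |½(10 + 9)(5)| = 47.5 m
Total distance = 1481/13 m

1481/13 m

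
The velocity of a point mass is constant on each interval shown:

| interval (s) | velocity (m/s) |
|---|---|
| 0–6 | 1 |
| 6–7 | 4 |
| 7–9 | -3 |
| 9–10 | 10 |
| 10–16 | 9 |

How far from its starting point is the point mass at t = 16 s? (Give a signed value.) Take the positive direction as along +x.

Displacement is the signed area under the v-t curve.
0–6 s: 1 × 6 = 6 m
6–7 s: 4 × 1 = 4 m
7–9 s: -3 × 2 = -6 m
9–10 s: 10 × 1 = 10 m
10–16 s: 9 × 6 = 54 m
Net displacement = 68 m

68 m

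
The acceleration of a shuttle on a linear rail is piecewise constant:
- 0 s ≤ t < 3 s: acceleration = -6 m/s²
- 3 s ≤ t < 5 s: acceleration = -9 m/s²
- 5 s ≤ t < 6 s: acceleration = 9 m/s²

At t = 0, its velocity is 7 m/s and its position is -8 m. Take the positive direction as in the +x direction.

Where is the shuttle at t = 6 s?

-78.5 m

On each constant-a segment, Δv = aΔt and Δx = v₀Δt + ½aΔt²; chain segment to segment.
0–3 s: v starts 7 m/s; Δx = 7·3 + ½·-6·3² = -6 m; v ends -11 m/s.
3–5 s: v starts -11 m/s; Δx = -11·2 + ½·-9·2² = -40 m; v ends -29 m/s.
5–6 s: v starts -29 m/s; Δx = -29·1 + ½·9·1² = -24.5 m; v ends -20 m/s.
x(6) = -8 + Σ Δx = -78.5 m.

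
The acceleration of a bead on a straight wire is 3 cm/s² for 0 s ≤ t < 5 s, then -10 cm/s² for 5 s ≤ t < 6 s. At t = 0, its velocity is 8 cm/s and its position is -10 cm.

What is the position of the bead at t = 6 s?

85.5 cm

On each constant-a segment, Δv = aΔt and Δx = v₀Δt + ½aΔt²; chain segment to segment.
0–5 s: v starts 8 cm/s; Δx = 8·5 + ½·3·5² = 77.5 cm; v ends 23 cm/s.
5–6 s: v starts 23 cm/s; Δx = 23·1 + ½·-10·1² = 18 cm; v ends 13 cm/s.
x(6) = -10 + Σ Δx = 85.5 cm.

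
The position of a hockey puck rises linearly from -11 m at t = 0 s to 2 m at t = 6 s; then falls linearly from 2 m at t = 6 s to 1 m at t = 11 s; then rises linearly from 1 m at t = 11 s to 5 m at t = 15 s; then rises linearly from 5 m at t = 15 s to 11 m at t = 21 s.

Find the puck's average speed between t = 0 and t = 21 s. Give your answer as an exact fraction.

8/7 m/s

Average speed = (total path length)/(elapsed time); on a piecewise-linear x-t graph the path length is Σ|Δx|.
0–6 s: |Δx| = |2 − -11| = 13 m
6–11 s: |Δx| = |1 − 2| = 1 m
11–15 s: |Δx| = |5 − 1| = 4 m
15–21 s: |Δx| = |11 − 5| = 6 m
Total path = 24 m; average speed = 24/21 = 8/7 m/s.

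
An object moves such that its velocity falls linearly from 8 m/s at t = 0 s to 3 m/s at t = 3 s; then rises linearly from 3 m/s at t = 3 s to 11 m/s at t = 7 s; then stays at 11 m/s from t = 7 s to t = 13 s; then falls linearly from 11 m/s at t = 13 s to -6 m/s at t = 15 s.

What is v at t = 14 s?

2.5 m/s

On 13–15 s the graph is linear from 11 to -6 m/s: v(14) = 11 + (-6 − 11)·(14 − 13)/(15 − 13) = 2.5 m/s.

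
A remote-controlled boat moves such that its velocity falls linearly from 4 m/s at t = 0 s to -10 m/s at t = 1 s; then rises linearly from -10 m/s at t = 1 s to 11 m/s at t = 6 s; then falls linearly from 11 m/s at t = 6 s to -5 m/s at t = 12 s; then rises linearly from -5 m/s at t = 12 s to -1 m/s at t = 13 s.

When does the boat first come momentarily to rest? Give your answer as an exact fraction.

v changes sign on 0–1 s (from 4 to -10); the graph is linear there, so v = 0 at t = 0 + (-4)·(1 − 0)/(-10 − 4) = 2/7 s.

t = 2/7 s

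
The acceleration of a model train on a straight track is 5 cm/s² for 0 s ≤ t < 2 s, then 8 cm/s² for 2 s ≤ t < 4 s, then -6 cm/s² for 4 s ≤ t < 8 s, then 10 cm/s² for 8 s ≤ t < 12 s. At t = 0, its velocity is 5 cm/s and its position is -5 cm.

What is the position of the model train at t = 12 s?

On each constant-a segment, Δv = aΔt and Δx = v₀Δt + ½aΔt²; chain segment to segment.
0–2 s: v starts 5 cm/s; Δx = 5·2 + ½·5·2² = 20 cm; v ends 15 cm/s.
2–4 s: v starts 15 cm/s; Δx = 15·2 + ½·8·2² = 46 cm; v ends 31 cm/s.
4–8 s: v starts 31 cm/s; Δx = 31·4 + ½·-6·4² = 76 cm; v ends 7 cm/s.
8–12 s: v starts 7 cm/s; Δx = 7·4 + ½·10·4² = 108 cm; v ends 47 cm/s.
x(12) = -5 + Σ Δx = 245 cm.

245 cm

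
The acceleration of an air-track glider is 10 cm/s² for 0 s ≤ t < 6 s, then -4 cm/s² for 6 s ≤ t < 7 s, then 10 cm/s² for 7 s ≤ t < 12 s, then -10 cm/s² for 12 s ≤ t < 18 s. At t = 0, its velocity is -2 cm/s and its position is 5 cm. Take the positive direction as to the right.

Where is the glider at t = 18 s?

1068 cm

On each constant-a segment, Δv = aΔt and Δx = v₀Δt + ½aΔt²; chain segment to segment.
0–6 s: v starts -2 cm/s; Δx = -2·6 + ½·10·6² = 168 cm; v ends 58 cm/s.
6–7 s: v starts 58 cm/s; Δx = 58·1 + ½·-4·1² = 56 cm; v ends 54 cm/s.
7–12 s: v starts 54 cm/s; Δx = 54·5 + ½·10·5² = 395 cm; v ends 104 cm/s.
12–18 s: v starts 104 cm/s; Δx = 104·6 + ½·-10·6² = 444 cm; v ends 44 cm/s.
x(18) = 5 + Σ Δx = 1068 cm.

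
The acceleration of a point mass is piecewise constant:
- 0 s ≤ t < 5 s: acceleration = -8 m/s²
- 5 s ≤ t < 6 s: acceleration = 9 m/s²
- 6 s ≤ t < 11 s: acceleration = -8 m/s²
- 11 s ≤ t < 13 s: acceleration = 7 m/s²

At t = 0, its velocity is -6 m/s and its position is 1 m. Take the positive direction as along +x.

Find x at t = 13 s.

-595.5 m

On each constant-a segment, Δv = aΔt and Δx = v₀Δt + ½aΔt²; chain segment to segment.
0–5 s: v starts -6 m/s; Δx = -6·5 + ½·-8·5² = -130 m; v ends -46 m/s.
5–6 s: v starts -46 m/s; Δx = -46·1 + ½·9·1² = -41.5 m; v ends -37 m/s.
6–11 s: v starts -37 m/s; Δx = -37·5 + ½·-8·5² = -285 m; v ends -77 m/s.
11–13 s: v starts -77 m/s; Δx = -77·2 + ½·7·2² = -140 m; v ends -63 m/s.
x(13) = 1 + Σ Δx = -595.5 m.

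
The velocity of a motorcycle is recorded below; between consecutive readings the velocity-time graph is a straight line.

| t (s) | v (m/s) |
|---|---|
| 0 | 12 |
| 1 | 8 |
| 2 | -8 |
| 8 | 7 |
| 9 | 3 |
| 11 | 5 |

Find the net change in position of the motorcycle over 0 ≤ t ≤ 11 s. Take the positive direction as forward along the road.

Net displacement equals the area under the velocity-time graph (areas below the axis count negative).
0–1 s: ½(12 + 8)(1) = 10 m
1–2 s: ½(8 + -8)(1) = 0 m
2–8 s: ½(-8 + 7)(6) = -3 m
8–9 s: ½(7 + 3)(1) = 5 m
9–11 s: ½(3 + 5)(2) = 8 m
Net displacement = 20 m

20 m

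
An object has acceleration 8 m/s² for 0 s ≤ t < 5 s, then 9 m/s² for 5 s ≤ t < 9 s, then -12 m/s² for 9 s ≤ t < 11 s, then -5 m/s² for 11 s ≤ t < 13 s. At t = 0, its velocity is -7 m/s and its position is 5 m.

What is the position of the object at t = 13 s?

468 m

On each constant-a segment, Δv = aΔt and Δx = v₀Δt + ½aΔt²; chain segment to segment.
0–5 s: v starts -7 m/s; Δx = -7·5 + ½·8·5² = 65 m; v ends 33 m/s.
5–9 s: v starts 33 m/s; Δx = 33·4 + ½·9·4² = 204 m; v ends 69 m/s.
9–11 s: v starts 69 m/s; Δx = 69·2 + ½·-12·2² = 114 m; v ends 45 m/s.
11–13 s: v starts 45 m/s; Δx = 45·2 + ½·-5·2² = 80 m; v ends 35 m/s.
x(13) = 5 + Σ Δx = 468 m.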